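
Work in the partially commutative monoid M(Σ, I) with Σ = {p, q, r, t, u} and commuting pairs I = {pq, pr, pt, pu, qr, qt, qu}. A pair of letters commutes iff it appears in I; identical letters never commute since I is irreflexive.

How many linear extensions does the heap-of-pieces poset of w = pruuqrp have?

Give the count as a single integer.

drop 0:p onto floor
drop 1:r onto floor
drop 2:u onto {1:r}
drop 3:u onto {2:u}
drop 4:q onto floor
drop 5:r onto {3:u}
drop 6:p onto {0:p}
ground layer = {0:p, 1:r, 4:q}
drop-orders for the pieces not yet dropped (sum over which currently-grounded one goes next):
  1 to go: {4} 1  {5} 1  {6} 1
  2 to go: {0,6} 1  {3,5} 1  {4,5} 2  {4,6} 2  {5,6} 2
  3 to go: {0,4,6} 3  {0,5,6} 3  {2,3,5} 1  {3,4,5} 3  {3,5,6} 3  {4,5,6} 6
  4 to go: {0,3,5,6} 6  {0,4,5,6} 12  {1,2,3,5} 1  {2,3,4,5} 4  {2,3,5,6} 4  {3,4,5,6} 12
  5 to go: {0,2,3,5,6} 10  {0,3,4,5,6} 30  {1,2,3,4,5} 5  {1,2,3,5,6} 5  {2,3,4,5,6} 20
  if 0:p drops first: 30 orders
  if 1:r drops first: 60 orders
  if 4:q drops first: 15 orders
heap linearizations: 105

105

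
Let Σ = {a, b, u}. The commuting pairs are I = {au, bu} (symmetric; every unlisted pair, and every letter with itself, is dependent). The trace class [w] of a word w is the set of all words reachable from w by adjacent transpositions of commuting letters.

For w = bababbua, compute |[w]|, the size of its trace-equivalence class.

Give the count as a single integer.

drop 0:b onto floor
drop 1:a onto {0:b}
drop 2:b onto {1:a}
drop 3:a onto {2:b}
drop 4:b onto {3:a}
drop 5:b onto {4:b}
drop 6:u onto floor
drop 7:a onto {5:b}
ground layer = {0:b, 6:u}
drop-orders for the pieces not yet dropped (sum over which currently-grounded one goes next):
  1 to go: {6} 1  {7} 1
  2 to go: {5,7} 1  {6,7} 2
  3 to go: {4,5,7} 1  {5,6,7} 3
  4 to go: {3,4,5,7} 1  {4,5,6,7} 4
  5 to go: {2,3,4,5,7} 1  {3,4,5,6,7} 5
  6 to go: {1,2,3,4,5,7} 1  {2,3,4,5,6,7} 6
  if 0:b drops first: 7 orders
  if 6:u drops first: 1 orders
heap linearizations: 8

8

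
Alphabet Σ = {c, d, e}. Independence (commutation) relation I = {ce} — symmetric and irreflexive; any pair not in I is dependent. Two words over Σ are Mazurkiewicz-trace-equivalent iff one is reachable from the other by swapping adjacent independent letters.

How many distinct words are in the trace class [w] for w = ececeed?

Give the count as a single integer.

15

0(e) covers ∅
1(c) covers ∅
2(e) covers 0:e
3(c) covers 1:c
4(e) covers 2:e
5(e) covers 4:e
6(d) covers 3:c, 5:e
floor of heap: 0:e, 1:c
completions by unplaced set U, small U first (add the entries for U minus each lowest piece of U):
  |U|=1: {6}:1
  |U|=2: {3,6}:1  {5,6}:1
  |U|=3: {1,3,6}:1  {3,5,6}:2  {4,5,6}:1
  |U|=4: {1,3,5,6}:3  {2,4,5,6}:1  {3,4,5,6}:3
  |U|=5: {0,2,4,5,6}:1  {1,3,4,5,6}:6  {2,3,4,5,6}:4
  start at 0(e): 10
  start at 1(c): 5
sum over floor = 15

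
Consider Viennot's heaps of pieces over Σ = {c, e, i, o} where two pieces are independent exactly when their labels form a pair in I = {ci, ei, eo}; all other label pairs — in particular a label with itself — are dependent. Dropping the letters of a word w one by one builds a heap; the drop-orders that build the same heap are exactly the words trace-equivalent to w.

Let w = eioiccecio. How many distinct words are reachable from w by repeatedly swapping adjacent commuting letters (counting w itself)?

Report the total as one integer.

51

drop 0:e onto floor
drop 1:i onto floor
drop 2:o onto {1:i}
drop 3:i onto {2:o}
drop 4:c onto {0:e, 2:o}
drop 5:c onto {4:c}
drop 6:e onto {5:c}
drop 7:c onto {6:e}
drop 8:i onto {3:i}
drop 9:o onto {7:c, 8:i}
ground layer = {0:e, 1:i}
drop-orders for the pieces not yet dropped (sum over which currently-grounded one goes next):
  1 to go: {9} 1
  2 to go: {7,9} 1  {8,9} 1
  3 to go: {3,8,9} 1  {6,7,9} 1  {7,8,9} 2
  4 to go: {3,7,8,9} 3  {5,6,7,9} 1  {6,7,8,9} 3
  5 to go: {3,6,7,8,9} 6  {4,5,6,7,9} 1  {5,6,7,8,9} 4
  6 to go: {0,4,5,6,7,9} 1  {3,5,6,7,8,9} 10  {4,5,6,7,8,9} 5
  7 to go: {0,4,5,6,7,8,9} 6  {3,4,5,6,7,8,9} 15
  8 to go: {0,3,4,5,6,7,8,9} 21  {2,3,4,5,6,7,8,9} 15
  if 0:e drops first: 15 orders
  if 1:i drops first: 36 orders
heap linearizations: 51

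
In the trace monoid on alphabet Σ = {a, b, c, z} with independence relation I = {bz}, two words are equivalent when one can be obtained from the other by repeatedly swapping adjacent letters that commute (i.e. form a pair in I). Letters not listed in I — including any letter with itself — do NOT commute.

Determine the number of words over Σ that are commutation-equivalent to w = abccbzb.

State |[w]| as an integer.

3

#0=a has no predecessor
#1=b depends on [0:a]
#2=c depends on [1:b]
#3=c depends on [2:c]
#4=b depends on [3:c]
#5=z depends on [3:c]
#6=b depends on [4:b]
sources: [0:a]
N(rest) = Σ N(rest − s) over sources s of rest; N(one piece) = 1:
  size 1 → [5]=1  [6]=1
  size 2 → [4,6]=1  [5,6]=2
  size 3 → [4,5,6]=3
  size 4 → [3,4,5,6]=3
  size 5 → [2,3,4,5,6]=3
  first=0(a) contributes 3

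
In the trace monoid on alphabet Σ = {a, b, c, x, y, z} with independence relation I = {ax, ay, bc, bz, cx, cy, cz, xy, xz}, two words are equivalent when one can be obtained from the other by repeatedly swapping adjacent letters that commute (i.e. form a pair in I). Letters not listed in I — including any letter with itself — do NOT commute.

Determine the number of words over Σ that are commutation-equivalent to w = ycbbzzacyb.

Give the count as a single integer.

piece 0:y — minimal
piece 1:c — minimal
piece 2:b rests on {0:y}
piece 3:b rests on {2:b}
piece 4:z rests on {0:y}
piece 5:z rests on {4:z}
piece 6:a rests on {1:c, 3:b, 5:z}
piece 7:c rests on {6:a}
piece 8:y rests on {3:b, 5:z}
piece 9:b rests on {6:a, 8:y}
minimal pieces: {0:y, 1:c}
ways to finish when only these pieces remain (= sum over removing one remaining piece with nothing left below it):
  1 left: {7}→1  {9}→1
  2 left: {7,9}→2  {8,9}→1
  3 left: {6,7,9}→2  {7,8,9}→3
  4 left: {1,6,7,9}→2  {6,7,8,9}→5
  5 left: {1,6,7,8,9}→7  {3,6,7,8,9}→5  {5,6,7,8,9}→5
  6 left: {1,3,6,7,8,9}→12  {1,5,6,7,8,9}→12  {2,3,6,7,8,9}→5  {3,5,6,7,8,9}→10  {4,5,6,7,8,9}→5
  7 left: {1,2,3,6,7,8,9}→17  {1,3,5,6,7,8,9}→34  {1,4,5,6,7,8,9}→17  {2,3,5,6,7,8,9}→15  {3,4,5,6,7,8,9}→15
  8 left: {1,2,3,5,6,7,8,9}→66  {1,3,4,5,6,7,8,9}→66  {2,3,4,5,6,7,8,9}→30
  placing 0:y first → 162 extensions
  placing 1:c first → 30 extensions
total linear extensions = 192

192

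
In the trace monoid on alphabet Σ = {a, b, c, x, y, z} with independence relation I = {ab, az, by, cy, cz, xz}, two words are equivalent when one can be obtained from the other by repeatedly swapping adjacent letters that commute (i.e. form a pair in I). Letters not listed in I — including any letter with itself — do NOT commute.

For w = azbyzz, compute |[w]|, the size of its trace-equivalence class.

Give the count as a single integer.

5

piece 0:a — minimal
piece 1:z — minimal
piece 2:b rests on {1:z}
piece 3:y rests on {0:a, 1:z}
piece 4:z rests on {2:b, 3:y}
piece 5:z rests on {4:z}
minimal pieces: {0:a, 1:z}
ways to finish when only these pieces remain (= sum over removing one remaining piece with nothing left below it):
  1 left: {5}→1
  2 left: {4,5}→1
  3 left: {2,4,5}→1  {3,4,5}→1
  4 left: {0,3,4,5}→1  {2,3,4,5}→2
  placing 0:a first → 2 extensions
  placing 1:z first → 3 extensions
total linear extensions = 5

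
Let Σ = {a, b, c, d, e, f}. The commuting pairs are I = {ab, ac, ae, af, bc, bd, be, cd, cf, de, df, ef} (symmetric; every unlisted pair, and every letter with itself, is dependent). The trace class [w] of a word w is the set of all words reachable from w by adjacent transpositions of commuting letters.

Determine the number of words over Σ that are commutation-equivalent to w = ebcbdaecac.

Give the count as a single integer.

2520

piece 0:e — minimal
piece 1:b — minimal
piece 2:c rests on {0:e}
piece 3:b rests on {1:b}
piece 4:d — minimal
piece 5:a rests on {4:d}
piece 6:e rests on {2:c}
piece 7:c rests on {6:e}
piece 8:a rests on {5:a}
piece 9:c rests on {7:c}
minimal pieces: {0:e, 1:b, 4:d}
ways to finish when only these pieces remain (= sum over removing one remaining piece with nothing left below it):
  1 left: {3}→1  {8}→1  {9}→1
  2 left: {1,3}→1  {3,8}→2  {3,9}→2  {5,8}→1  {7,9}→1  {8,9}→2
  3 left: {1,3,8}→3  {1,3,9}→3  {3,5,8}→3  {3,7,9}→3  {3,8,9}→6  {4,5,8}→1  {5,8,9}→3  {6,7,9}→1  {7,8,9}→3
  4 left: {1,3,5,8}→6  {1,3,7,9}→6  {1,3,8,9}→12  {2,6,7,9}→1  {3,4,5,8}→4  {3,5,8,9}→12  {3,6,7,9}→4  {3,7,8,9}→12  {4,5,8,9}→4  {5,7,8,9}→6  {6,7,8,9}→4
  5 left: {0,2,6,7,9}→1  {1,3,4,5,8}→10  {1,3,5,8,9}→30  {1,3,6,7,9}→10  {1,3,7,8,9}→30  {2,3,6,7,9}→5  {2,6,7,8,9}→5  {3,4,5,8,9}→20  {3,5,7,8,9}→30  {3,6,7,8,9}→20  {4,5,7,8,9}→10  {5,6,7,8,9}→10
  6 left: {0,2,3,6,7,9}→6  {0,2,6,7,8,9}→6  {1,2,3,6,7,9}→15  {1,3,4,5,8,9}→60  {1,3,5,7,8,9}→90  {1,3,6,7,8,9}→60  {2,3,6,7,8,9}→30  {2,5,6,7,8,9}→15  {3,4,5,7,8,9}→60  {3,5,6,7,8,9}→60  {4,5,6,7,8,9}→20
  7 left: {0,1,2,3,6,7,9}→21  {0,2,3,6,7,8,9}→42  {0,2,5,6,7,8,9}→21  {1,2,3,6,7,8,9}→105  {1,3,4,5,7,8,9}→210  {1,3,5,6,7,8,9}→210  {2,3,5,6,7,8,9}→105  {2,4,5,6,7,8,9}→35  {3,4,5,6,7,8,9}→140
  8 left: {0,1,2,3,6,7,8,9}→168  {0,2,3,5,6,7,8,9}→168  {0,2,4,5,6,7,8,9}→56  {1,2,3,5,6,7,8,9}→420  {1,3,4,5,6,7,8,9}→560  {2,3,4,5,6,7,8,9}→280
  placing 0:e first → 1260 extensions
  placing 1:b first → 504 extensions
  placing 4:d first → 756 extensions
total linear extensions = 2520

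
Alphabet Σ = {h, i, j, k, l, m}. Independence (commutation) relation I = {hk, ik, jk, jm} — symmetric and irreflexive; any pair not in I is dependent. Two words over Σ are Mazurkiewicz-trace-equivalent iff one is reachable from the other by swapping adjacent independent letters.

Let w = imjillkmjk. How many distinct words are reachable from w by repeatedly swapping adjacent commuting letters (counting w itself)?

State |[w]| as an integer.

piece 0:i — minimal
piece 1:m rests on {0:i}
piece 2:j rests on {0:i}
piece 3:i rests on {1:m, 2:j}
piece 4:l rests on {3:i}
piece 5:l rests on {4:l}
piece 6:k rests on {5:l}
piece 7:m rests on {6:k}
piece 8:j rests on {5:l}
piece 9:k rests on {7:m}
minimal pieces: {0:i}
ways to finish when only these pieces remain (= sum over removing one remaining piece with nothing left below it):
  1 left: {8}→1  {9}→1
  2 left: {7,9}→1  {8,9}→2
  3 left: {6,7,9}→1  {7,8,9}→3
  4 left: {6,7,8,9}→4
  5 left: {5,6,7,8,9}→4
  6 left: {4,5,6,7,8,9}→4
  7 left: {3,4,5,6,7,8,9}→4
  8 left: {1,3,4,5,6,7,8,9}→4  {2,3,4,5,6,7,8,9}→4
  placing 0:i first → 8 extensions

8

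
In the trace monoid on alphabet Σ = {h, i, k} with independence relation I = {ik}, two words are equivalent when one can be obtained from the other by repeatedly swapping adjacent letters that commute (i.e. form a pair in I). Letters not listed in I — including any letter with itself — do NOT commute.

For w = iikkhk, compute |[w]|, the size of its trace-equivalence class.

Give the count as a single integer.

0(i) covers ∅
1(i) covers 0:i
2(k) covers ∅
3(k) covers 2:k
4(h) covers 1:i, 3:k
5(k) covers 4:h
floor of heap: 0:i, 2:k
completions by unplaced set U, small U first (add the entries for U minus each lowest piece of U):
  |U|=1: {5}:1
  |U|=2: {4,5}:1
  |U|=3: {1,4,5}:1  {3,4,5}:1
  |U|=4: {0,1,4,5}:1  {1,3,4,5}:2  {2,3,4,5}:1
  start at 0(i): 3
  start at 2(k): 3
sum over floor = 6

6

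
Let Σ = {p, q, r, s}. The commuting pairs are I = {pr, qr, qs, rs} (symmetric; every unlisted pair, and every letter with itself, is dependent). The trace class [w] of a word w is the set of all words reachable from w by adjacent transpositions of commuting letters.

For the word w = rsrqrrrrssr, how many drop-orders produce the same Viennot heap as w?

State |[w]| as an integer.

piece 0:r — minimal
piece 1:s — minimal
piece 2:r rests on {0:r}
piece 3:q — minimal
piece 4:r rests on {2:r}
piece 5:r rests on {4:r}
piece 6:r rests on {5:r}
piece 7:r rests on {6:r}
piece 8:s rests on {1:s}
piece 9:s rests on {8:s}
piece 10:r rests on {7:r}
minimal pieces: {0:r, 1:s, 3:q}
ways to finish when only these pieces remain (= sum over removing one remaining piece with nothing left below it):
  1 left: {3}→1  {9}→1  {10}→1
  2 left: {3,9}→2  {3,10}→2  {7,10}→1  {8,9}→1  {9,10}→2
  3 left: {1,8,9}→1  {3,7,10}→3  {3,8,9}→3  {3,9,10}→6  {6,7,10}→1  {7,9,10}→3  {8,9,10}→3
  4 left: {1,3,8,9}→4  {1,8,9,10}→4  {3,6,7,10}→4  {3,7,9,10}→12  {3,8,9,10}→12  {5,6,7,10}→1  {6,7,9,10}→4  {7,8,9,10}→6
  5 left: {1,3,8,9,10}→20  {1,7,8,9,10}→10  {3,5,6,7,10}→5  {3,6,7,9,10}→20  {3,7,8,9,10}→30  {4,5,6,7,10}→1  {5,6,7,9,10}→5  {6,7,8,9,10}→10
  6 left: {1,3,7,8,9,10}→60  {1,6,7,8,9,10}→20  {2,4,5,6,7,10}→1  {3,4,5,6,7,10}→6  {3,5,6,7,9,10}→30  {3,6,7,8,9,10}→60  {4,5,6,7,9,10}→6  {5,6,7,8,9,10}→15
  7 left: {0,2,4,5,6,7,10}→1  {1,3,6,7,8,9,10}→140  {1,5,6,7,8,9,10}→35  {2,3,4,5,6,7,10}→7  {2,4,5,6,7,9,10}→7  {3,4,5,6,7,9,10}→42  {3,5,6,7,8,9,10}→105  {4,5,6,7,8,9,10}→21
  8 left: {0,2,3,4,5,6,7,10}→8  {0,2,4,5,6,7,9,10}→8  {1,3,5,6,7,8,9,10}→280  {1,4,5,6,7,8,9,10}→56  {2,3,4,5,6,7,9,10}→56  {2,4,5,6,7,8,9,10}→28  {3,4,5,6,7,8,9,10}→168
  9 left: {0,2,3,4,5,6,7,9,10}→72  {0,2,4,5,6,7,8,9,10}→36  {1,2,4,5,6,7,8,9,10}→84  {1,3,4,5,6,7,8,9,10}→504  {2,3,4,5,6,7,8,9,10}→252
  placing 0:r first → 840 extensions
  placing 1:s first → 360 extensions
  placing 3:q first → 120 extensions
total linear extensions = 1320

1320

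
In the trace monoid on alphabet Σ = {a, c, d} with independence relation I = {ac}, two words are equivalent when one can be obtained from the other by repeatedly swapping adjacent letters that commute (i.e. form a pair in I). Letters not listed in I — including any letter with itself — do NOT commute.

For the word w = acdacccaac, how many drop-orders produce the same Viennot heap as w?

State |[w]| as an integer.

#0=a has no predecessor
#1=c has no predecessor
#2=d depends on [0:a, 1:c]
#3=a depends on [2:d]
#4=c depends on [2:d]
#5=c depends on [4:c]
#6=c depends on [5:c]
#7=a depends on [3:a]
#8=a depends on [7:a]
#9=c depends on [6:c]
sources: [0:a, 1:c]
N(rest) = Σ N(rest − s) over sources s of rest; N(one piece) = 1:
  size 1 → [8]=1  [9]=1
  size 2 → [6,9]=1  [7,8]=1  [8,9]=2
  size 3 → [3,7,8]=1  [5,6,9]=1  [6,8,9]=3  [7,8,9]=3
  size 4 → [3,7,8,9]=4  [4,5,6,9]=1  [5,6,8,9]=4  [6,7,8,9]=6
  size 5 → [3,6,7,8,9]=10  [4,5,6,8,9]=5  [5,6,7,8,9]=10
  size 6 → [3,5,6,7,8,9]=20  [4,5,6,7,8,9]=15
  size 7 → [3,4,5,6,7,8,9]=35
  size 8 → [2,3,4,5,6,7,8,9]=35
  first=0(a) contributes 35
  first=1(c) contributes 35
|[w]| = 70

70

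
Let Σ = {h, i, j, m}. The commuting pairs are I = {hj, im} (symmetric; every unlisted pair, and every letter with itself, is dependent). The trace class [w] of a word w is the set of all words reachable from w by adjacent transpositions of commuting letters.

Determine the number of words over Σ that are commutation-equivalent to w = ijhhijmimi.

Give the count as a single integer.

18

piece 0:i — minimal
piece 1:j rests on {0:i}
piece 2:h rests on {0:i}
piece 3:h rests on {2:h}
piece 4:i rests on {1:j, 3:h}
piece 5:j rests on {4:i}
piece 6:m rests on {5:j}
piece 7:i rests on {5:j}
piece 8:m rests on {6:m}
piece 9:i rests on {7:i}
minimal pieces: {0:i}
ways to finish when only these pieces remain (= sum over removing one remaining piece with nothing left below it):
  1 left: {8}→1  {9}→1
  2 left: {6,8}→1  {7,9}→1  {8,9}→2
  3 left: {6,8,9}→3  {7,8,9}→3
  4 left: {6,7,8,9}→6
  5 left: {5,6,7,8,9}→6
  6 left: {4,5,6,7,8,9}→6
  7 left: {1,4,5,6,7,8,9}→6  {3,4,5,6,7,8,9}→6
  8 left: {1,3,4,5,6,7,8,9}→12  {2,3,4,5,6,7,8,9}→6
  placing 0:i first → 18 extensions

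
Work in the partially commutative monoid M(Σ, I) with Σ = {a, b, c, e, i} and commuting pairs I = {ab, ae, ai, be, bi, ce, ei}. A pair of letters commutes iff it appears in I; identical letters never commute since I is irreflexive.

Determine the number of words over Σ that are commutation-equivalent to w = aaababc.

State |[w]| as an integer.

piece 0:a — minimal
piece 1:a rests on {0:a}
piece 2:a rests on {1:a}
piece 3:b — minimal
piece 4:a rests on {2:a}
piece 5:b rests on {3:b}
piece 6:c rests on {4:a, 5:b}
minimal pieces: {0:a, 3:b}
ways to finish when only these pieces remain (= sum over removing one remaining piece with nothing left below it):
  1 left: {6}→1
  2 left: {4,6}→1  {5,6}→1
  3 left: {2,4,6}→1  {3,5,6}→1  {4,5,6}→2
  4 left: {1,2,4,6}→1  {2,4,5,6}→3  {3,4,5,6}→3
  5 left: {0,1,2,4,6}→1  {1,2,4,5,6}→4  {2,3,4,5,6}→6
  placing 0:a first → 10 extensions
  placing 3:b first → 5 extensions
total linear extensions = 15

15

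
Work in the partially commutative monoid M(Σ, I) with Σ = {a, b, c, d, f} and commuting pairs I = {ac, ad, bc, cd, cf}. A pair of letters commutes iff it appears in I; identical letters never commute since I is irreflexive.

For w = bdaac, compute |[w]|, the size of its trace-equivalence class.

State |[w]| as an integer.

piece 0:b — minimal
piece 1:d rests on {0:b}
piece 2:a rests on {0:b}
piece 3:a rests on {2:a}
piece 4:c — minimal
minimal pieces: {0:b, 4:c}
ways to finish when only these pieces remain (= sum over removing one remaining piece with nothing left below it):
  1 left: {1}→1  {3}→1  {4}→1
  2 left: {1,3}→2  {1,4}→2  {2,3}→1  {3,4}→2
  3 left: {1,2,3}→3  {1,3,4}→6  {2,3,4}→3
  placing 0:b first → 12 extensions
  placing 4:c first → 3 extensions
total linear extensions = 15

15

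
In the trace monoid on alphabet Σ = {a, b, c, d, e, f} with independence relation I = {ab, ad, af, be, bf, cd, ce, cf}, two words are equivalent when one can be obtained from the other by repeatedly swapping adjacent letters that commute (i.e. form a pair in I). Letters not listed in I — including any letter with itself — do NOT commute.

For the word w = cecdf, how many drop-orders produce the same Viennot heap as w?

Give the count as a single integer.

10

piece 0:c — minimal
piece 1:e — minimal
piece 2:c rests on {0:c}
piece 3:d rests on {1:e}
piece 4:f rests on {3:d}
minimal pieces: {0:c, 1:e}
ways to finish when only these pieces remain (= sum over removing one remaining piece with nothing left below it):
  1 left: {2}→1  {4}→1
  2 left: {0,2}→1  {2,4}→2  {3,4}→1
  3 left: {0,2,4}→3  {1,3,4}→1  {2,3,4}→3
  placing 0:c first → 4 extensions
  placing 1:e first → 6 extensions
total linear extensions = 10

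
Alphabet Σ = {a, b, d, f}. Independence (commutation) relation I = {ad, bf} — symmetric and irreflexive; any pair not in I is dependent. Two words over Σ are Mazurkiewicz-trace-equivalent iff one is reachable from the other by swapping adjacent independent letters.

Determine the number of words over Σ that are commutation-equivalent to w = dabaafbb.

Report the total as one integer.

piece 0:d — minimal
piece 1:a — minimal
piece 2:b rests on {0:d, 1:a}
piece 3:a rests on {2:b}
piece 4:a rests on {3:a}
piece 5:f rests on {4:a}
piece 6:b rests on {4:a}
piece 7:b rests on {6:b}
minimal pieces: {0:d, 1:a}
ways to finish when only these pieces remain (= sum over removing one remaining piece with nothing left below it):
  1 left: {5}→1  {7}→1
  2 left: {5,7}→2  {6,7}→1
  3 left: {5,6,7}→3
  4 left: {4,5,6,7}→3
  5 left: {3,4,5,6,7}→3
  6 left: {2,3,4,5,6,7}→3
  placing 0:d first → 3 extensions
  placing 1:a first → 3 extensions
total linear extensions = 6

6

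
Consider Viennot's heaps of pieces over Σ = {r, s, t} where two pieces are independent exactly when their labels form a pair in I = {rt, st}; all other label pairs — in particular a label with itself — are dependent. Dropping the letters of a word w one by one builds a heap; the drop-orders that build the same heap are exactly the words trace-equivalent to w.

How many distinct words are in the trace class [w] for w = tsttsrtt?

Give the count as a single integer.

56

drop 0:t onto floor
drop 1:s onto floor
drop 2:t onto {0:t}
drop 3:t onto {2:t}
drop 4:s onto {1:s}
drop 5:r onto {4:s}
drop 6:t onto {3:t}
drop 7:t onto {6:t}
ground layer = {0:t, 1:s}
drop-orders for the pieces not yet dropped (sum over which currently-grounded one goes next):
  1 to go: {5} 1  {7} 1
  2 to go: {4,5} 1  {5,7} 2  {6,7} 1
  3 to go: {1,4,5} 1  {3,6,7} 1  {4,5,7} 3  {5,6,7} 3
  4 to go: {1,4,5,7} 4  {2,3,6,7} 1  {3,5,6,7} 4  {4,5,6,7} 6
  5 to go: {0,2,3,6,7} 1  {1,4,5,6,7} 10  {2,3,5,6,7} 5  {3,4,5,6,7} 10
  6 to go: {0,2,3,5,6,7} 6  {1,3,4,5,6,7} 20  {2,3,4,5,6,7} 15
  if 0:t drops first: 35 orders
  if 1:s drops first: 21 orders
heap linearizations: 56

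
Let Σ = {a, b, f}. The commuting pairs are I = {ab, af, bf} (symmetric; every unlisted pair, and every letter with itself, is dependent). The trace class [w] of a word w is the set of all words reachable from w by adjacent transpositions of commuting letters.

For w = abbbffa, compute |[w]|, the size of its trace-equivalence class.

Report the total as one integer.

0(a) covers ∅
1(b) covers ∅
2(b) covers 1:b
3(b) covers 2:b
4(f) covers ∅
5(f) covers 4:f
6(a) covers 0:a
floor of heap: 0:a, 1:b, 4:f
completions by unplaced set U, small U first (add the entries for U minus each lowest piece of U):
  |U|=1: {3}:1  {5}:1  {6}:1
  |U|=2: {0,6}:1  {2,3}:1  {3,5}:2  {3,6}:2  {4,5}:1  {5,6}:2
  |U|=3: {0,3,6}:3  {0,5,6}:3  {1,2,3}:1  {2,3,5}:3  {2,3,6}:3  {3,4,5}:3  {3,5,6}:6  {4,5,6}:3
  |U|=4: {0,2,3,6}:6  {0,3,5,6}:12  {0,4,5,6}:6  {1,2,3,5}:4  {1,2,3,6}:4  {2,3,4,5}:6  {2,3,5,6}:12  {3,4,5,6}:12
  |U|=5: {0,1,2,3,6}:10  {0,2,3,5,6}:30  {0,3,4,5,6}:30  {1,2,3,4,5}:10  {1,2,3,5,6}:20  {2,3,4,5,6}:30
  start at 0(a): 60
  start at 1(b): 90
  start at 4(f): 60
sum over floor = 210

210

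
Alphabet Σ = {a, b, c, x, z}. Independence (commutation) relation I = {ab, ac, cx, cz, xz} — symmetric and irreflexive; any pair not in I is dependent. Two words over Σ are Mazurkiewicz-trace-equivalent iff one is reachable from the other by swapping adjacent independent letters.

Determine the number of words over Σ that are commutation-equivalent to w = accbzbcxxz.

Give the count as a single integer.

48

piece 0:a — minimal
piece 1:c — minimal
piece 2:c rests on {1:c}
piece 3:b rests on {2:c}
piece 4:z rests on {0:a, 3:b}
piece 5:b rests on {4:z}
piece 6:c rests on {5:b}
piece 7:x rests on {5:b}
piece 8:x rests on {7:x}
piece 9:z rests on {5:b}
minimal pieces: {0:a, 1:c}
ways to finish when only these pieces remain (= sum over removing one remaining piece with nothing left below it):
  1 left: {6}→1  {8}→1  {9}→1
  2 left: {6,8}→2  {6,9}→2  {7,8}→1  {8,9}→2
  3 left: {6,7,8}→3  {6,8,9}→6  {7,8,9}→3
  4 left: {6,7,8,9}→12
  5 left: {5,6,7,8,9}→12
  6 left: {4,5,6,7,8,9}→12
  7 left: {0,4,5,6,7,8,9}→12  {3,4,5,6,7,8,9}→12
  8 left: {0,3,4,5,6,7,8,9}→24  {2,3,4,5,6,7,8,9}→12
  placing 0:a first → 12 extensions
  placing 1:c first → 36 extensions
total linear extensions = 48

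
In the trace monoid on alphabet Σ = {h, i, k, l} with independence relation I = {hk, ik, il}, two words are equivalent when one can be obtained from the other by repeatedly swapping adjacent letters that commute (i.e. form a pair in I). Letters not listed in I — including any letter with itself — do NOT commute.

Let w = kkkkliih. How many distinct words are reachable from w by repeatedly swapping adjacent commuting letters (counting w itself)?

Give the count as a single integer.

21

piece 0:k — minimal
piece 1:k rests on {0:k}
piece 2:k rests on {1:k}
piece 3:k rests on {2:k}
piece 4:l rests on {3:k}
piece 5:i — minimal
piece 6:i rests on {5:i}
piece 7:h rests on {4:l, 6:i}
minimal pieces: {0:k, 5:i}
ways to finish when only these pieces remain (= sum over removing one remaining piece with nothing left below it):
  1 left: {7}→1
  2 left: {4,7}→1  {6,7}→1
  3 left: {3,4,7}→1  {4,6,7}→2  {5,6,7}→1
  4 left: {2,3,4,7}→1  {3,4,6,7}→3  {4,5,6,7}→3
  5 left: {1,2,3,4,7}→1  {2,3,4,6,7}→4  {3,4,5,6,7}→6
  6 left: {0,1,2,3,4,7}→1  {1,2,3,4,6,7}→5  {2,3,4,5,6,7}→10
  placing 0:k first → 15 extensions
  placing 5:i first → 6 extensions
total linear extensions = 21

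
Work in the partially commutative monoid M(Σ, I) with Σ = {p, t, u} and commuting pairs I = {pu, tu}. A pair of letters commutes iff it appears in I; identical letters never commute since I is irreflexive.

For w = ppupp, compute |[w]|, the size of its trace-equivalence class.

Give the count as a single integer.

#0=p has no predecessor
#1=p depends on [0:p]
#2=u has no predecessor
#3=p depends on [1:p]
#4=p depends on [3:p]
sources: [0:p, 2:u]
N(rest) = Σ N(rest − s) over sources s of rest; N(one piece) = 1:
  size 1 → [2]=1  [4]=1
  size 2 → [2,4]=2  [3,4]=1
  size 3 → [1,3,4]=1  [2,3,4]=3
  first=0(p) contributes 4
  first=2(u) contributes 1
|[w]| = 5

5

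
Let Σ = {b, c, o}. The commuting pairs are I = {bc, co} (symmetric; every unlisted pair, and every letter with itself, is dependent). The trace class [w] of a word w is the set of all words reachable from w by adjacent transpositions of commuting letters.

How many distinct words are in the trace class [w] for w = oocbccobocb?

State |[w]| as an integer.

0(o) covers ∅
1(o) covers 0:o
2(c) covers ∅
3(b) covers 1:o
4(c) covers 2:c
5(c) covers 4:c
6(o) covers 3:b
7(b) covers 6:o
8(o) covers 7:b
9(c) covers 5:c
10(b) covers 8:o
floor of heap: 0:o, 2:c
completions by unplaced set U, small U first (add the entries for U minus each lowest piece of U):
  |U|=1: {9}:1  {10}:1
  |U|=2: {5,9}:1  {8,10}:1  {9,10}:2
  |U|=3: {4,5,9}:1  {5,9,10}:3  {7,8,10}:1  {8,9,10}:3
  |U|=4: {2,4,5,9}:1  {4,5,9,10}:4  {5,8,9,10}:6  {6,7,8,10}:1  {7,8,9,10}:4
  |U|=5: {2,4,5,9,10}:5  {3,6,7,8,10}:1  {4,5,8,9,10}:10  {5,7,8,9,10}:10  {6,7,8,9,10}:5
  |U|=6: {1,3,6,7,8,10}:1  {2,4,5,8,9,10}:15  {3,6,7,8,9,10}:6  {4,5,7,8,9,10}:20  {5,6,7,8,9,10}:15
  |U|=7: {0,1,3,6,7,8,10}:1  {1,3,6,7,8,9,10}:7  {2,4,5,7,8,9,10}:35  {3,5,6,7,8,9,10}:21  {4,5,6,7,8,9,10}:35
  |U|=8: {0,1,3,6,7,8,9,10}:8  {1,3,5,6,7,8,9,10}:28  {2,4,5,6,7,8,9,10}:70  {3,4,5,6,7,8,9,10}:56
  |U|=9: {0,1,3,5,6,7,8,9,10}:36  {1,3,4,5,6,7,8,9,10}:84  {2,3,4,5,6,7,8,9,10}:126
  start at 0(o): 210
  start at 2(c): 120
sum over floor = 330

330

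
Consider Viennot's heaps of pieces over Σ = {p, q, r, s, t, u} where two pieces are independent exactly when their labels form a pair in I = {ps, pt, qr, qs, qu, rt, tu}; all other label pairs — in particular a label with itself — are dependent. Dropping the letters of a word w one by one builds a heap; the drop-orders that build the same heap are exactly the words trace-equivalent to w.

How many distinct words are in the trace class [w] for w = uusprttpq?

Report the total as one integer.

16

piece 0:u — minimal
piece 1:u rests on {0:u}
piece 2:s rests on {1:u}
piece 3:p rests on {1:u}
piece 4:r rests on {2:s, 3:p}
piece 5:t rests on {2:s}
piece 6:t rests on {5:t}
piece 7:p rests on {4:r}
piece 8:q rests on {6:t, 7:p}
minimal pieces: {0:u}
ways to finish when only these pieces remain (= sum over removing one remaining piece with nothing left below it):
  1 left: {8}→1
  2 left: {6,8}→1  {7,8}→1
  3 left: {4,7,8}→1  {5,6,8}→1  {6,7,8}→2
  4 left: {3,4,7,8}→1  {4,6,7,8}→3  {5,6,7,8}→3
  5 left: {3,4,6,7,8}→4  {4,5,6,7,8}→6
  6 left: {2,4,5,6,7,8}→6  {3,4,5,6,7,8}→10
  7 left: {2,3,4,5,6,7,8}→16
  placing 0:u first → 16 extensions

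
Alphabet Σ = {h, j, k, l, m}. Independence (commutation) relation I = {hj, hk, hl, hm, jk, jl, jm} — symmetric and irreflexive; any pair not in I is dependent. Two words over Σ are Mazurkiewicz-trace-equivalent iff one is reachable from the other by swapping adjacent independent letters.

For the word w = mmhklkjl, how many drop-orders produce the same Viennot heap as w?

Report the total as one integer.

56

piece 0:m — minimal
piece 1:m rests on {0:m}
piece 2:h — minimal
piece 3:k rests on {1:m}
piece 4:l rests on {3:k}
piece 5:k rests on {4:l}
piece 6:j — minimal
piece 7:l rests on {5:k}
minimal pieces: {0:m, 2:h, 6:j}
ways to finish when only these pieces remain (= sum over removing one remaining piece with nothing left below it):
  1 left: {2}→1  {6}→1  {7}→1
  2 left: {2,6}→2  {2,7}→2  {5,7}→1  {6,7}→2
  3 left: {2,5,7}→3  {2,6,7}→6  {4,5,7}→1  {5,6,7}→3
  4 left: {2,4,5,7}→4  {2,5,6,7}→12  {3,4,5,7}→1  {4,5,6,7}→4
  5 left: {1,3,4,5,7}→1  {2,3,4,5,7}→5  {2,4,5,6,7}→20  {3,4,5,6,7}→5
  6 left: {0,1,3,4,5,7}→1  {1,2,3,4,5,7}→6  {1,3,4,5,6,7}→6  {2,3,4,5,6,7}→30
  placing 0:m first → 42 extensions
  placing 2:h first → 7 extensions
  placing 6:j first → 7 extensions
total linear extensions = 56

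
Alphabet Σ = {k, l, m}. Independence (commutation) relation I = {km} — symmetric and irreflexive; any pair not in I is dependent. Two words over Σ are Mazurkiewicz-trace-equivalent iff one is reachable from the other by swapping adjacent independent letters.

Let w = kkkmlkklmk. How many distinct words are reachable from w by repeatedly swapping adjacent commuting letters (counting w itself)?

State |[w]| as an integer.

8

#0=k has no predecessor
#1=k depends on [0:k]
#2=k depends on [1:k]
#3=m has no predecessor
#4=l depends on [2:k, 3:m]
#5=k depends on [4:l]
#6=k depends on [5:k]
#7=l depends on [6:k]
#8=m depends on [7:l]
#9=k depends on [7:l]
sources: [0:k, 3:m]
N(rest) = Σ N(rest − s) over sources s of rest; N(one piece) = 1:
  size 1 → [8]=1  [9]=1
  size 2 → [8,9]=2
  size 3 → [7,8,9]=2
  size 4 → [6,7,8,9]=2
  size 5 → [5,6,7,8,9]=2
  size 6 → [4,5,6,7,8,9]=2
  size 7 → [2,4,5,6,7,8,9]=2  [3,4,5,6,7,8,9]=2
  size 8 → [1,2,4,5,6,7,8,9]=2  [2,3,4,5,6,7,8,9]=4
  first=0(k) contributes 6
  first=3(m) contributes 2
|[w]| = 8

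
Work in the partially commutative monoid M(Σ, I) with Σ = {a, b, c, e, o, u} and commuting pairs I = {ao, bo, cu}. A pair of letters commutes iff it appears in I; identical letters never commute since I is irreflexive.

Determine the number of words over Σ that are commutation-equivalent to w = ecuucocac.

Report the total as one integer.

0(e) covers ∅
1(c) covers 0:e
2(u) covers 0:e
3(u) covers 2:u
4(c) covers 1:c
5(o) covers 3:u, 4:c
6(c) covers 5:o
7(a) covers 6:c
8(c) covers 7:a
floor of heap: 0:e
completions by unplaced set U, small U first (add the entries for U minus each lowest piece of U):
  |U|=1: {8}:1
  |U|=2: {7,8}:1
  |U|=3: {6,7,8}:1
  |U|=4: {5,6,7,8}:1
  |U|=5: {3,5,6,7,8}:1  {4,5,6,7,8}:1
  |U|=6: {1,4,5,6,7,8}:1  {2,3,5,6,7,8}:1  {3,4,5,6,7,8}:2
  |U|=7: {1,3,4,5,6,7,8}:3  {2,3,4,5,6,7,8}:3
  start at 0(e): 6

6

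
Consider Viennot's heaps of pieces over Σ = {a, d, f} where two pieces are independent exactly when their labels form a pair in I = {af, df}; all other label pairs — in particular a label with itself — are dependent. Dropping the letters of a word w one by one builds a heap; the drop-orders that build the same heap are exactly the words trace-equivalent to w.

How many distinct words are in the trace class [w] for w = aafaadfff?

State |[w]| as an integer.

drop 0:a onto floor
drop 1:a onto {0:a}
drop 2:f onto floor
drop 3:a onto {1:a}
drop 4:a onto {3:a}
drop 5:d onto {4:a}
drop 6:f onto {2:f}
drop 7:f onto {6:f}
drop 8:f onto {7:f}
ground layer = {0:a, 2:f}
drop-orders for the pieces not yet dropped (sum over which currently-grounded one goes next):
  1 to go: {5} 1  {8} 1
  2 to go: {4,5} 1  {5,8} 2  {7,8} 1
  3 to go: {3,4,5} 1  {4,5,8} 3  {5,7,8} 3  {6,7,8} 1
  4 to go: {1,3,4,5} 1  {2,6,7,8} 1  {3,4,5,8} 4  {4,5,7,8} 6  {5,6,7,8} 4
  5 to go: {0,1,3,4,5} 1  {1,3,4,5,8} 5  {2,5,6,7,8} 5  {3,4,5,7,8} 10  {4,5,6,7,8} 10
  6 to go: {0,1,3,4,5,8} 6  {1,3,4,5,7,8} 15  {2,4,5,6,7,8} 15  {3,4,5,6,7,8} 20
  7 to go: {0,1,3,4,5,7,8} 21  {1,3,4,5,6,7,8} 35  {2,3,4,5,6,7,8} 35
  if 0:a drops first: 70 orders
  if 2:f drops first: 56 orders
heap linearizations: 126

126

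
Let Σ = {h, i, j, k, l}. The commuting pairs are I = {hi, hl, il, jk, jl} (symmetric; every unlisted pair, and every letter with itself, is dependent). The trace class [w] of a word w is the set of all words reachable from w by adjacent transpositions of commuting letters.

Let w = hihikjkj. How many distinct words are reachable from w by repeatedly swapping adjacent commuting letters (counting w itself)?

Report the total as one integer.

36

#0=h has no predecessor
#1=i has no predecessor
#2=h depends on [0:h]
#3=i depends on [1:i]
#4=k depends on [2:h, 3:i]
#5=j depends on [2:h, 3:i]
#6=k depends on [4:k]
#7=j depends on [5:j]
sources: [0:h, 1:i]
N(rest) = Σ N(rest − s) over sources s of rest; N(one piece) = 1:
  size 1 → [6]=1  [7]=1
  size 2 → [4,6]=1  [5,7]=1  [6,7]=2
  size 3 → [4,6,7]=3  [5,6,7]=3
  size 4 → [4,5,6,7]=6
  size 5 → [2,4,5,6,7]=6  [3,4,5,6,7]=6
  size 6 → [0,2,4,5,6,7]=6  [1,3,4,5,6,7]=6  [2,3,4,5,6,7]=12
  first=0(h) contributes 18
  first=1(i) contributes 18
|[w]| = 36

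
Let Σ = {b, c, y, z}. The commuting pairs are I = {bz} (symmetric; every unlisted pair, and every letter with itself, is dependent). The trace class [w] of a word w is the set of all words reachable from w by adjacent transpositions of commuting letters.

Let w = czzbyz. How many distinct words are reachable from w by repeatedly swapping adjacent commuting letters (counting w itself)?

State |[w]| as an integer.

3

drop 0:c onto floor
drop 1:z onto {0:c}
drop 2:z onto {1:z}
drop 3:b onto {0:c}
drop 4:y onto {2:z, 3:b}
drop 5:z onto {4:y}
ground layer = {0:c}
drop-orders for the pieces not yet dropped (sum over which currently-grounded one goes next):
  1 to go: {5} 1
  2 to go: {4,5} 1
  3 to go: {2,4,5} 1  {3,4,5} 1
  4 to go: {1,2,4,5} 1  {2,3,4,5} 2
  if 0:c drops first: 3 orders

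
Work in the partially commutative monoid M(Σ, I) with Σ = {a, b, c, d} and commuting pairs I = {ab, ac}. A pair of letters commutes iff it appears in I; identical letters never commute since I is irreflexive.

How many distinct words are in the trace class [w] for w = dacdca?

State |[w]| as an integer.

4

0(d) covers ∅
1(a) covers 0:d
2(c) covers 0:d
3(d) covers 1:a, 2:c
4(c) covers 3:d
5(a) covers 3:d
floor of heap: 0:d
completions by unplaced set U, small U first (add the entries for U minus each lowest piece of U):
  |U|=1: {4}:1  {5}:1
  |U|=2: {4,5}:2
  |U|=3: {3,4,5}:2
  |U|=4: {1,3,4,5}:2  {2,3,4,5}:2
  start at 0(d): 4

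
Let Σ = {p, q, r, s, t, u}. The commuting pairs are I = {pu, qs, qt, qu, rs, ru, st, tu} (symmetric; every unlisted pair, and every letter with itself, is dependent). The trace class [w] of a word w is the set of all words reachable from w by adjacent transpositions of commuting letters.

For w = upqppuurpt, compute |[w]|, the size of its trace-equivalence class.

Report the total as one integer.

120

drop 0:u onto floor
drop 1:p onto floor
drop 2:q onto {1:p}
drop 3:p onto {2:q}
drop 4:p onto {3:p}
drop 5:u onto {0:u}
drop 6:u onto {5:u}
drop 7:r onto {4:p}
drop 8:p onto {7:r}
drop 9:t onto {8:p}
ground layer = {0:u, 1:p}
drop-orders for the pieces not yet dropped (sum over which currently-grounded one goes next):
  1 to go: {6} 1  {9} 1
  2 to go: {5,6} 1  {6,9} 2  {8,9} 1
  3 to go: {0,5,6} 1  {5,6,9} 3  {6,8,9} 3  {7,8,9} 1
  4 to go: {0,5,6,9} 4  {4,7,8,9} 1  {5,6,8,9} 6  {6,7,8,9} 4
  5 to go: {0,5,6,8,9} 10  {3,4,7,8,9} 1  {4,6,7,8,9} 5  {5,6,7,8,9} 10
  6 to go: {0,5,6,7,8,9} 20  {2,3,4,7,8,9} 1  {3,4,6,7,8,9} 6  {4,5,6,7,8,9} 15
  7 to go: {0,4,5,6,7,8,9} 35  {1,2,3,4,7,8,9} 1  {2,3,4,6,7,8,9} 7  {3,4,5,6,7,8,9} 21
  8 to go: {0,3,4,5,6,7,8,9} 56  {1,2,3,4,6,7,8,9} 8  {2,3,4,5,6,7,8,9} 28
  if 0:u drops first: 36 orders
  if 1:p drops first: 84 orders
heap linearizations: 120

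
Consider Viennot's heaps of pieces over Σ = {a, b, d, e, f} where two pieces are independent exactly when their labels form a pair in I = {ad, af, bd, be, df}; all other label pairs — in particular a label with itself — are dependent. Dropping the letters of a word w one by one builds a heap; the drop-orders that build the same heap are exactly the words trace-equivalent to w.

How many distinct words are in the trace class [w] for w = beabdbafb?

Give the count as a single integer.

30

#0=b has no predecessor
#1=e has no predecessor
#2=a depends on [0:b, 1:e]
#3=b depends on [2:a]
#4=d depends on [1:e]
#5=b depends on [3:b]
#6=a depends on [5:b]
#7=f depends on [5:b]
#8=b depends on [6:a, 7:f]
sources: [0:b, 1:e]
N(rest) = Σ N(rest − s) over sources s of rest; N(one piece) = 1:
  size 1 → [4]=1  [8]=1
  size 2 → [4,8]=2  [6,8]=1  [7,8]=1
  size 3 → [4,6,8]=3  [4,7,8]=3  [6,7,8]=2
  size 4 → [4,6,7,8]=8  [5,6,7,8]=2
  size 5 → [3,5,6,7,8]=2  [4,5,6,7,8]=10
  size 6 → [2,3,5,6,7,8]=2  [3,4,5,6,7,8]=12
  size 7 → [0,2,3,5,6,7,8]=2  [2,3,4,5,6,7,8]=14
  first=0(b) contributes 14
  first=1(e) contributes 16
|[w]| = 30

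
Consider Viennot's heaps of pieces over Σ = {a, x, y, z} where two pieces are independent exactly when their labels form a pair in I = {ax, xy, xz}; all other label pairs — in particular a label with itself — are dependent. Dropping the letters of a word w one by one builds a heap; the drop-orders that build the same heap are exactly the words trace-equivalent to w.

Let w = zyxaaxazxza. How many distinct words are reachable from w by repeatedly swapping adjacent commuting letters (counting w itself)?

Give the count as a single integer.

drop 0:z onto floor
drop 1:y onto {0:z}
drop 2:x onto floor
drop 3:a onto {1:y}
drop 4:a onto {3:a}
drop 5:x onto {2:x}
drop 6:a onto {4:a}
drop 7:z onto {6:a}
drop 8:x onto {5:x}
drop 9:z onto {7:z}
drop 10:a onto {9:z}
ground layer = {0:z, 2:x}
drop-orders for the pieces not yet dropped (sum over which currently-grounded one goes next):
  1 to go: {8} 1  {10} 1
  2 to go: {5,8} 1  {8,10} 2  {9,10} 1
  3 to go: {2,5,8} 1  {5,8,10} 3  {7,9,10} 1  {8,9,10} 3
  4 to go: {2,5,8,10} 4  {5,8,9,10} 6  {6,7,9,10} 1  {7,8,9,10} 4
  5 to go: {2,5,8,9,10} 10  {4,6,7,9,10} 1  {5,7,8,9,10} 10  {6,7,8,9,10} 5
  6 to go: {2,5,7,8,9,10} 20  {3,4,6,7,9,10} 1  {4,6,7,8,9,10} 6  {5,6,7,8,9,10} 15
  7 to go: {1,3,4,6,7,9,10} 1  {2,5,6,7,8,9,10} 35  {3,4,6,7,8,9,10} 7  {4,5,6,7,8,9,10} 21
  8 to go: {0,1,3,4,6,7,9,10} 1  {1,3,4,6,7,8,9,10} 8  {2,4,5,6,7,8,9,10} 56  {3,4,5,6,7,8,9,10} 28
  9 to go: {0,1,3,4,6,7,8,9,10} 9  {1,3,4,5,6,7,8,9,10} 36  {2,3,4,5,6,7,8,9,10} 84
  if 0:z drops first: 120 orders
  if 2:x drops first: 45 orders
heap linearizations: 165

165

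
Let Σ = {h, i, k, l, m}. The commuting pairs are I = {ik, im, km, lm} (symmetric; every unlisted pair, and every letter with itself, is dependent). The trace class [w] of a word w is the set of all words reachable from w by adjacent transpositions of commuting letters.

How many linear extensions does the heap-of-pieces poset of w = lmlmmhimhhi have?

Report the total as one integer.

drop 0:l onto floor
drop 1:m onto floor
drop 2:l onto {0:l}
drop 3:m onto {1:m}
drop 4:m onto {3:m}
drop 5:h onto {2:l, 4:m}
drop 6:i onto {5:h}
drop 7:m onto {5:h}
drop 8:h onto {6:i, 7:m}
drop 9:h onto {8:h}
drop 10:i onto {9:h}
ground layer = {0:l, 1:m}
drop-orders for the pieces not yet dropped (sum over which currently-grounded one goes next):
  1 to go: {10} 1
  2 to go: {9,10} 1
  3 to go: {8,9,10} 1
  4 to go: {6,8,9,10} 1  {7,8,9,10} 1
  5 to go: {6,7,8,9,10} 2
  6 to go: {5,6,7,8,9,10} 2
  7 to go: {2,5,6,7,8,9,10} 2  {4,5,6,7,8,9,10} 2
  8 to go: {0,2,5,6,7,8,9,10} 2  {2,4,5,6,7,8,9,10} 4  {3,4,5,6,7,8,9,10} 2
  9 to go: {0,2,4,5,6,7,8,9,10} 6  {1,3,4,5,6,7,8,9,10} 2  {2,3,4,5,6,7,8,9,10} 6
  if 0:l drops first: 8 orders
  if 1:m drops first: 12 orders
heap linearizations: 20

20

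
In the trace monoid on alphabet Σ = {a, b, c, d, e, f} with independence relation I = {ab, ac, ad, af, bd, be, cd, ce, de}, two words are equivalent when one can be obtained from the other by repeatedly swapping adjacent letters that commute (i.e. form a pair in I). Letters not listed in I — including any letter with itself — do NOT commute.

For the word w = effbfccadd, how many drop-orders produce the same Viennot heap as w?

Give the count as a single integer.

piece 0:e — minimal
piece 1:f rests on {0:e}
piece 2:f rests on {1:f}
piece 3:b rests on {2:f}
piece 4:f rests on {3:b}
piece 5:c rests on {4:f}
piece 6:c rests on {5:c}
piece 7:a rests on {0:e}
piece 8:d rests on {4:f}
piece 9:d rests on {8:d}
minimal pieces: {0:e}
ways to finish when only these pieces remain (= sum over removing one remaining piece with nothing left below it):
  1 left: {6}→1  {7}→1  {9}→1
  2 left: {5,6}→1  {6,7}→2  {6,9}→2  {7,9}→2  {8,9}→1
  3 left: {5,6,7}→3  {5,6,9}→3  {6,7,9}→6  {6,8,9}→3  {7,8,9}→3
  4 left: {5,6,7,9}→12  {5,6,8,9}→6  {6,7,8,9}→12
  5 left: {4,5,6,8,9}→6  {5,6,7,8,9}→30
  6 left: {3,4,5,6,8,9}→6  {4,5,6,7,8,9}→36
  7 left: {2,3,4,5,6,8,9}→6  {3,4,5,6,7,8,9}→42
  8 left: {1,2,3,4,5,6,8,9}→6  {2,3,4,5,6,7,8,9}→48
  placing 0:e first → 54 extensions

54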